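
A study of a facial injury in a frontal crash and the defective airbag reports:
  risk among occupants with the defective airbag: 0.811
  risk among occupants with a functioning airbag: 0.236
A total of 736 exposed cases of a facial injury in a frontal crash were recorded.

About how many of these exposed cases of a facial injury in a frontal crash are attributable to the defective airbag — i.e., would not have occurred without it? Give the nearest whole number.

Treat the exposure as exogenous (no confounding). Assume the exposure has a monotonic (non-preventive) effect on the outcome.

about 522 cases

Let p₁ = 0.811, p₀ = 0.236.
PN = (p₁ − p₀)/p₁ = (0.811 − 0.236) / 0.811 ≈ 0.70900.
Attributable cases ≈ PN × (exposed cases) = 0.70900 × 736 ≈ 521.82.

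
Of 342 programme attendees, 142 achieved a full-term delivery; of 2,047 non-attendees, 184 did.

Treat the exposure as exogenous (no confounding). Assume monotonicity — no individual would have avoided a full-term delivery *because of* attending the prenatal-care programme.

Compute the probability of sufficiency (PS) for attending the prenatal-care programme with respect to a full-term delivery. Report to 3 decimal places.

PS ≈ 0.357

p₁ = P(outcome | exposed) = 142/342 = 0.4152
p₀ = P(outcome | unexposed) = 184/2047 = 0.089888
Under exogeneity and monotonicity, PS = (p₁ − p₀) / (1 − p₀).
PS = (0.4152 − 0.089888) / (1 − 0.089888) = 0.32532 / 0.91011 ≈ 0.3574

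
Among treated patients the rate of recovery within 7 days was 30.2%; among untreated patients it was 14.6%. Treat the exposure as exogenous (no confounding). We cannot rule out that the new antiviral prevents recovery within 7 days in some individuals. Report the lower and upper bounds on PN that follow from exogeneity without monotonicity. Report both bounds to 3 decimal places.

p₁ = 0.302, p₀ = 0.146.
Under exogeneity alone the bounds on PN are max{0,(p₁−p₀)/p₁} ≤ PN ≤ min{1,(1−p₀)/p₁}.
  lower = (p₁ − p₀)/p₁ = 0.156 / 0.302 ≈ 0.5166
  upper = min{1, (1 − p₀)/p₁} = 0.854 / 0.302 ≈ 2.8278 → capped at 1

0.517 ≤ PN ≤ 1.000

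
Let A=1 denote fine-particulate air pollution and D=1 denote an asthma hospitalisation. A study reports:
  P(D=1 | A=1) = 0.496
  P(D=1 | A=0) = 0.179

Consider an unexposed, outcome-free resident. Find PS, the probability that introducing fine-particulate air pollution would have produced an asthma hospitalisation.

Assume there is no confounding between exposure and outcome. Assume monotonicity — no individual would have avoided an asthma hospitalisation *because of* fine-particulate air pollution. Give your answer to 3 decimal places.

PS ≈ 0.386

Let p₁ = 0.496, p₀ = 0.179.
Under exogeneity and monotonicity, PS = (p₁ − p₀) / (1 − p₀).
PS = (0.496 − 0.179) / (1 − 0.179) = 0.317 / 0.821 ≈ 0.3861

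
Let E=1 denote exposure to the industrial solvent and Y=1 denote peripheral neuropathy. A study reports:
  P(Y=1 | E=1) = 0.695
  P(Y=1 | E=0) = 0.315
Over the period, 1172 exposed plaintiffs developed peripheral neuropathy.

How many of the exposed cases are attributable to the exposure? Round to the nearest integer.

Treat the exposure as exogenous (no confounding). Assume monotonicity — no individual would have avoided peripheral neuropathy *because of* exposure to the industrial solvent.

Let p₁ = 0.695, p₀ = 0.315.
PN = (p₁ − p₀)/p₁ = (0.695 − 0.315) / 0.695 ≈ 0.54676.
Attributable cases ≈ PN × (exposed cases) = 0.54676 × 1172 ≈ 640.81.

about 641 cases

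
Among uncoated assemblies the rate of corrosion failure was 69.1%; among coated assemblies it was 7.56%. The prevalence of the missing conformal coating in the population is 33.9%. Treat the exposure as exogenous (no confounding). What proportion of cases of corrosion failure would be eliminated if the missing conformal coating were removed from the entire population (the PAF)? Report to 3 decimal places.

p₁ = 0.691, p₀ = 0.0756.
Overall risk P(Y=1) = π·p₁ + (1−π)·p₀ = 0.339×0.691 + 0.661×0.0756 = 0.28422.
Under exogeneity, PAF = [P(Y=1) − p₀] / P(Y=1).
PAF = (0.28422 − 0.0756) / 0.28422 ≈ 0.7340

PAF ≈ 0.734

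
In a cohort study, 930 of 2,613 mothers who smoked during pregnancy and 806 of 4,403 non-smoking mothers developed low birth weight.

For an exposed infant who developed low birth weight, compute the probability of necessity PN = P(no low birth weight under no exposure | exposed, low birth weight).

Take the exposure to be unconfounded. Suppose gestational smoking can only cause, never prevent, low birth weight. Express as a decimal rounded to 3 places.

PN ≈ 0.486

p₁ = P(outcome | exposed) = 930/2613 = 0.35591
p₀ = P(outcome | unexposed) = 806/4403 = 0.18306
Under exogeneity and monotonicity, PN = (p₁ − p₀) / p₁.
PN = (0.35591 − 0.18306) / 0.35591 = 0.17286 / 0.35591 ≈ 0.4857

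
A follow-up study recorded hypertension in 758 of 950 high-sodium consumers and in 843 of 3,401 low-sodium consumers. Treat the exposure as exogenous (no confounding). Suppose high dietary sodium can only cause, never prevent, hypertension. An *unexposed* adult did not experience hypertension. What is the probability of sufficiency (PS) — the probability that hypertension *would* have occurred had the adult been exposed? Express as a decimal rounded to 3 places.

p₁ = P(outcome | exposed) = 758/950 = 0.79789
p₀ = P(outcome | unexposed) = 843/3401 = 0.24787
Under exogeneity and monotonicity, PS = (p₁ − p₀) / (1 − p₀).
PS = (0.79789 − 0.24787) / (1 − 0.24787) = 0.55003 / 0.75213 ≈ 0.7313

PS ≈ 0.731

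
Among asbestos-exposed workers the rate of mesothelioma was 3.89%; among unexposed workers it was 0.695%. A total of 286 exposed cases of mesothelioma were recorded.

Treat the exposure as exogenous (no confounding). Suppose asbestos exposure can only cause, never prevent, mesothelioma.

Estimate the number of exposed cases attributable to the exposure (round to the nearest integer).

about 235 cases

p₁ = 0.0389, p₀ = 0.00695.
PN = (p₁ − p₀)/p₁ = (0.0389 − 0.00695) / 0.0389 ≈ 0.82134.
Attributable cases ≈ PN × (exposed cases) = 0.82134 × 286 ≈ 234.90.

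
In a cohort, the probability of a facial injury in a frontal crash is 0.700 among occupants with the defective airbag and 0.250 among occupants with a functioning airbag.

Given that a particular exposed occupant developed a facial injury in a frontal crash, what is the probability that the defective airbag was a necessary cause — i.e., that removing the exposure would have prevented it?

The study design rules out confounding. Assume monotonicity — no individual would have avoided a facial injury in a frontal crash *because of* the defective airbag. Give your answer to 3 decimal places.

PN ≈ 0.643

Let p₁ = 0.7, p₀ = 0.25.
Under exogeneity and monotonicity, PN = (p₁ − p₀) / p₁.
PN = (0.7 − 0.25) / 0.7 = 0.45 / 0.7 ≈ 0.6429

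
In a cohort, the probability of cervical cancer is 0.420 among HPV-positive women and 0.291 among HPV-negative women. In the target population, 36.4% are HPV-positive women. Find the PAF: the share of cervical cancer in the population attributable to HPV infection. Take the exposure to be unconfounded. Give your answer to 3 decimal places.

Let p₁ = 0.42, p₀ = 0.291.
Overall risk P(Y=1) = π·p₁ + (1−π)·p₀ = 0.364×0.42 + 0.636×0.291 = 0.33796.
Under exogeneity, PAF = [P(Y=1) − p₀] / P(Y=1).
PAF = (0.33796 − 0.291) / 0.33796 ≈ 0.1389

PAF ≈ 0.139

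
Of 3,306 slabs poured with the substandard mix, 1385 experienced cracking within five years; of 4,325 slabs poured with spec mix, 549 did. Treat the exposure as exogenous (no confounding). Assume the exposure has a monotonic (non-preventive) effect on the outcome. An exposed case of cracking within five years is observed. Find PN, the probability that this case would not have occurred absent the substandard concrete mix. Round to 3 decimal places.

PN ≈ 0.697

p₁ = P(outcome | exposed) = 1385/3306 = 0.41894
p₀ = P(outcome | unexposed) = 549/4325 = 0.12694
Under exogeneity and monotonicity, PN = (p₁ − p₀) / p₁.
PN = (0.41894 − 0.12694) / 0.41894 = 0.292 / 0.41894 ≈ 0.6970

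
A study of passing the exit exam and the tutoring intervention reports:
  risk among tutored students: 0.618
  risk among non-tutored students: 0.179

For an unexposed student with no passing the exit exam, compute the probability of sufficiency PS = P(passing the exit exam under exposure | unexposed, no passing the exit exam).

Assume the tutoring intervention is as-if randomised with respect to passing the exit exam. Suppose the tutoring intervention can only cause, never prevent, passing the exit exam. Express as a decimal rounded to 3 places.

Let p₁ = 0.618, p₀ = 0.179.
Under exogeneity and monotonicity, PS = (p₁ − p₀) / (1 − p₀).
PS = (0.618 − 0.179) / (1 − 0.179) = 0.439 / 0.821 ≈ 0.5347

PS ≈ 0.535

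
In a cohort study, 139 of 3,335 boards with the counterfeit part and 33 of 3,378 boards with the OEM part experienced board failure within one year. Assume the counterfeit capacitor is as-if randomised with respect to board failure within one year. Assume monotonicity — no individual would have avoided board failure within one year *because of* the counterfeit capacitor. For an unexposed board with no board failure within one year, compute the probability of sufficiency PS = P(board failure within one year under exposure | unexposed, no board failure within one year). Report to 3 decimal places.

p₁ = P(outcome | exposed) = 139/3335 = 0.041679
p₀ = P(outcome | unexposed) = 33/3378 = 0.0097691
Under exogeneity and monotonicity, PS = (p₁ − p₀) / (1 − p₀).
PS = (0.041679 − 0.0097691) / (1 − 0.0097691) = 0.03191 / 0.99023 ≈ 0.0322

PS ≈ 0.032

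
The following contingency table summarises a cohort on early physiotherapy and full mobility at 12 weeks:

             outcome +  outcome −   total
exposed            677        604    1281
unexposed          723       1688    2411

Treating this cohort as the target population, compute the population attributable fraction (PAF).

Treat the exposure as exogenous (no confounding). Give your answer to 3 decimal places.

p₁ = P(outcome | exposed) = 677/1281 = 0.52849
p₀ = P(outcome | unexposed) = 723/2411 = 0.29988
Exposure prevalence π = 1281/3692 = 0.34697; overall risk P(Y=1) = 0.3792.
Under exogeneity, PAF = [P(Y=1) − p₀]/P(Y=1).
PAF = (0.3792 − 0.29988) / 0.3792 ≈ 0.2092

PAF ≈ 0.209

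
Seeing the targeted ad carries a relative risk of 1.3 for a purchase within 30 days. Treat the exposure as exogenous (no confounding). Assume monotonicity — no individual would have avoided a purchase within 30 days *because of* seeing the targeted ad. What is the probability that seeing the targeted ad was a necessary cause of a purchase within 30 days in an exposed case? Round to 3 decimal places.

Under exogeneity and monotonicity, PN = (RR − 1) / RR = 1 − 1/RR.
PN = (1.3 − 1) / 1.3 = 0.3 / 1.3 ≈ 0.2308

PN ≈ 0.231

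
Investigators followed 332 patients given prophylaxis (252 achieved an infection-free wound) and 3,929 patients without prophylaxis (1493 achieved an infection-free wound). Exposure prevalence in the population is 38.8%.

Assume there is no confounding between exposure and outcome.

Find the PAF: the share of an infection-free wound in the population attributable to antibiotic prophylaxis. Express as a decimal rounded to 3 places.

PAF ≈ 0.279

p₁ = P(outcome | exposed) = 252/332 = 0.75904
p₀ = P(outcome | unexposed) = 1493/3929 = 0.37999
Overall risk P(Y=1) = π·p₁ + (1−π)·p₀ = 0.388×0.75904 + 0.612×0.37999 = 0.52706.
Under exogeneity, PAF = [P(Y=1) − p₀] / P(Y=1).
PAF = (0.52706 − 0.37999) / 0.52706 ≈ 0.2790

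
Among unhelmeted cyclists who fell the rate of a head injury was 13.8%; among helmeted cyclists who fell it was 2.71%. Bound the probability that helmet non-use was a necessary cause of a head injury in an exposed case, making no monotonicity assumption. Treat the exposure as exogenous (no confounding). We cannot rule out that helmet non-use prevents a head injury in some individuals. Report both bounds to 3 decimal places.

0.804 ≤ PN ≤ 1.000

p₁ = 0.138, p₀ = 0.0271.
Under exogeneity alone the bounds on PN are max{0,(p₁−p₀)/p₁} ≤ PN ≤ min{1,(1−p₀)/p₁}.
  lower = (p₁ − p₀)/p₁ = 0.1109 / 0.138 ≈ 0.8036
  upper = min{1, (1 − p₀)/p₁} = 0.9729 / 0.138 ≈ 7.0500 → capped at 1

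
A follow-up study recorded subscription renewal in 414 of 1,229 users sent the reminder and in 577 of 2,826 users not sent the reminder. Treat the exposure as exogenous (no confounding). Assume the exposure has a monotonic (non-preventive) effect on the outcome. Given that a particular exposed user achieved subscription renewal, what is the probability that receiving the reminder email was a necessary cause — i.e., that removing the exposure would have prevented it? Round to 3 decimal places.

p₁ = P(outcome | exposed) = 414/1229 = 0.33686
p₀ = P(outcome | unexposed) = 577/2826 = 0.20418
Under exogeneity and monotonicity, PN = (p₁ − p₀) / p₁.
PN = (0.33686 − 0.20418) / 0.33686 = 0.13268 / 0.33686 ≈ 0.3939

PN ≈ 0.394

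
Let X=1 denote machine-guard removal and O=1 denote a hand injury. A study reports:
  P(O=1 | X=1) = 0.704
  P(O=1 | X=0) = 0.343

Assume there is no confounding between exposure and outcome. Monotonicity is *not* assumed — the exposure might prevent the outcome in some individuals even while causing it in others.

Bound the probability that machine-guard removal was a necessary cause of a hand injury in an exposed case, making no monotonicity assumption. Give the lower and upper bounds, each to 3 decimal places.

Let p₁ = 0.704, p₀ = 0.343.
Under exogeneity alone the bounds on PN are max{0,(p₁−p₀)/p₁} ≤ PN ≤ min{1,(1−p₀)/p₁}.
  lower = (p₁ − p₀)/p₁ = 0.361 / 0.704 ≈ 0.5128
  upper = min{1, (1 − p₀)/p₁} = 0.657 / 0.704 ≈ 0.9332

0.513 ≤ PN ≤ 0.933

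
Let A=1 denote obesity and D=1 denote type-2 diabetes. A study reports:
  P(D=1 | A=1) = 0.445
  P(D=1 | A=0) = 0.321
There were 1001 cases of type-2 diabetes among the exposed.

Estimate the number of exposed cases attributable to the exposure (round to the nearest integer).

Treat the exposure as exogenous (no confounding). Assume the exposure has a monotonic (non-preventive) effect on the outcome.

Let p₁ = 0.445, p₀ = 0.321.
PN = (p₁ − p₀)/p₁ = (0.445 − 0.321) / 0.445 ≈ 0.27865.
Attributable cases ≈ PN × (exposed cases) = 0.27865 × 1001 ≈ 278.93.

about 279 cases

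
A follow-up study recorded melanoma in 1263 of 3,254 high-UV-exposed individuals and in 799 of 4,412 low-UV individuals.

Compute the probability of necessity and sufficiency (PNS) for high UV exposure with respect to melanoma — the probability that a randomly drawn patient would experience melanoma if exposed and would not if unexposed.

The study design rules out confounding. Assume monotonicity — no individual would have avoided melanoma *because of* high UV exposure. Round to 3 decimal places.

PNS ≈ 0.207

p₁ = P(outcome | exposed) = 1263/3254 = 0.38814
p₀ = P(outcome | unexposed) = 799/4412 = 0.1811
Under exogeneity and monotonicity, PNS = p₁ − p₀.
PNS = 0.38814 − 0.1811 = 0.20704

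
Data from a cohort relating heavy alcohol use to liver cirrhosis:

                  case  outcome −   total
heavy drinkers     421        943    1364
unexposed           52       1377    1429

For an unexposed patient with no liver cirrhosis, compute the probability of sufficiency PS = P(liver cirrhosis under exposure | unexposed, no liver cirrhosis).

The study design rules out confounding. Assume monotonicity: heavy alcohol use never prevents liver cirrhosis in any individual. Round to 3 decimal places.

p₁ = P(outcome | exposed) = 421/1364 = 0.30865
p₀ = P(outcome | unexposed) = 52/1429 = 0.036389
Under exogeneity and monotonicity, PS = (p₁ − p₀) / (1 − p₀).
PS = (0.30865 − 0.036389) / (1 − 0.036389) = 0.27226 / 0.96361 ≈ 0.2825

PS ≈ 0.283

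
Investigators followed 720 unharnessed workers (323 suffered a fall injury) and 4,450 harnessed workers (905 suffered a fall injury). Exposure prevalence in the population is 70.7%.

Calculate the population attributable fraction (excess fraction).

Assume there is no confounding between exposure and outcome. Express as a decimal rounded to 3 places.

PAF ≈ 0.460

p₁ = P(outcome | exposed) = 323/720 = 0.44861
p₀ = P(outcome | unexposed) = 905/4450 = 0.20337
Overall risk P(Y=1) = π·p₁ + (1−π)·p₀ = 0.707×0.44861 + 0.293×0.20337 = 0.37676.
Under exogeneity, PAF = [P(Y=1) − p₀] / P(Y=1).
PAF = (0.37676 − 0.20337) / 0.37676 ≈ 0.4602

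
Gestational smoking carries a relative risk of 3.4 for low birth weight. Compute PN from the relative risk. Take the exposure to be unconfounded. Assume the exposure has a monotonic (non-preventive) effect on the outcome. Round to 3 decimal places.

PN ≈ 0.706

Under exogeneity and monotonicity, PN = (RR − 1) / RR = 1 − 1/RR.
PN = (3.4 − 1) / 3.4 = 2.4 / 3.4 ≈ 0.7059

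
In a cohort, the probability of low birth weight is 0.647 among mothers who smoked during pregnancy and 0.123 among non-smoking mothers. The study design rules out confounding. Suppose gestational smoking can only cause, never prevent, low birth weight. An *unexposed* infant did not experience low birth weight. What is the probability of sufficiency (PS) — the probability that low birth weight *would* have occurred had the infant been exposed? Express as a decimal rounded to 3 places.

PS ≈ 0.597

Let p₁ = 0.647, p₀ = 0.123.
Under exogeneity and monotonicity, PS = (p₁ − p₀) / (1 − p₀).
PS = (0.647 − 0.123) / (1 − 0.123) = 0.524 / 0.877 ≈ 0.5975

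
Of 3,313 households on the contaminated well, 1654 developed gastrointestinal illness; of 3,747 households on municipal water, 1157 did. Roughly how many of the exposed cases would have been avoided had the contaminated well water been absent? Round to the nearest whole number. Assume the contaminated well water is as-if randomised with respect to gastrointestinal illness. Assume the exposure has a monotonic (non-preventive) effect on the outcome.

p₁ = P(outcome | exposed) = 1654/3313 = 0.49925
p₀ = P(outcome | unexposed) = 1157/3747 = 0.30878
PN = (p₁ − p₀)/p₁ = (0.49925 − 0.30878) / 0.49925 ≈ 0.38151.
Attributable cases ≈ PN × (exposed cases) = 0.38151 × 1654 ≈ 631.01.

about 631 cases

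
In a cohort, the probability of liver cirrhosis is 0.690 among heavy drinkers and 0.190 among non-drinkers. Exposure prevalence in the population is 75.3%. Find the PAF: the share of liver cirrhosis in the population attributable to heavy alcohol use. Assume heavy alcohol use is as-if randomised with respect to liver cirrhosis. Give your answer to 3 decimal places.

PAF ≈ 0.665

Let p₁ = 0.69, p₀ = 0.19.
Overall risk P(Y=1) = π·p₁ + (1−π)·p₀ = 0.753×0.69 + 0.247×0.19 = 0.5665.
Under exogeneity, PAF = [P(Y=1) − p₀] / P(Y=1).
PAF = (0.5665 − 0.19) / 0.5665 ≈ 0.6646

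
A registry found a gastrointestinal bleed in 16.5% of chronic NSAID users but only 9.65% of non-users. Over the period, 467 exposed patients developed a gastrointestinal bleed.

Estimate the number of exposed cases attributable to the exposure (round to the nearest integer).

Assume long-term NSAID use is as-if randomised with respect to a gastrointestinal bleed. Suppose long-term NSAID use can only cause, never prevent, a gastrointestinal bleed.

p₁ = 0.165, p₀ = 0.0965.
PN = (p₁ − p₀)/p₁ = (0.165 − 0.0965) / 0.165 ≈ 0.41515.
Attributable cases ≈ PN × (exposed cases) = 0.41515 × 467 ≈ 193.88.

about 194 cases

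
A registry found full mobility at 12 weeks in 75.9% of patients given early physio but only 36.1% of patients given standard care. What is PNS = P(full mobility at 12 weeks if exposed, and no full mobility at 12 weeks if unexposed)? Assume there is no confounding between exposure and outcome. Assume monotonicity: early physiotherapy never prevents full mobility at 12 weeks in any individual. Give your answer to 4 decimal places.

PNS ≈ 0.3980

p₁ = 0.759, p₀ = 0.361.
Under exogeneity and monotonicity, PNS = p₁ − p₀.
PNS = 0.759 − 0.361 = 0.398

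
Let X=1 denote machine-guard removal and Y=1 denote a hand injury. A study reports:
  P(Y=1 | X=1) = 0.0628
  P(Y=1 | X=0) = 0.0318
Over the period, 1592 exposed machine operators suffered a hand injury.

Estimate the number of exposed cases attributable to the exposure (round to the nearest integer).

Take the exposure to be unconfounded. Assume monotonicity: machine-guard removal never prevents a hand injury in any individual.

about 786 cases

Let p₁ = 0.0628, p₀ = 0.0318.
PN = (p₁ − p₀)/p₁ = (0.0628 − 0.0318) / 0.0628 ≈ 0.49363.
Attributable cases ≈ PN × (exposed cases) = 0.49363 × 1592 ≈ 785.86.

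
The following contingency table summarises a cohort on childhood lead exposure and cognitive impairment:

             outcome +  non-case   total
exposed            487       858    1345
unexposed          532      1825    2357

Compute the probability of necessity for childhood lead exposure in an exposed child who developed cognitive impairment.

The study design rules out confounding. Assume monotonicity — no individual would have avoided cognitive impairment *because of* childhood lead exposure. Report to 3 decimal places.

p₁ = P(outcome | exposed) = 487/1345 = 0.36208
p₀ = P(outcome | unexposed) = 532/2357 = 0.22571
Under exogeneity and monotonicity, PN = (p₁ − p₀)/p₁.
PN = (0.36208 − 0.22571) / 0.36208 ≈ 0.3766

PN ≈ 0.377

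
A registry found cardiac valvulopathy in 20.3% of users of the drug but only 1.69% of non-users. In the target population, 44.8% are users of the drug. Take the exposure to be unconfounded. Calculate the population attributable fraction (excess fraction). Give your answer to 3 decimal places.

p₁ = 0.203, p₀ = 0.0169.
Overall risk P(Y=1) = π·p₁ + (1−π)·p₀ = 0.448×0.203 + 0.552×0.0169 = 0.10027.
Under exogeneity, PAF = [P(Y=1) − p₀] / P(Y=1).
PAF = (0.10027 − 0.0169) / 0.10027 ≈ 0.8315

PAF ≈ 0.831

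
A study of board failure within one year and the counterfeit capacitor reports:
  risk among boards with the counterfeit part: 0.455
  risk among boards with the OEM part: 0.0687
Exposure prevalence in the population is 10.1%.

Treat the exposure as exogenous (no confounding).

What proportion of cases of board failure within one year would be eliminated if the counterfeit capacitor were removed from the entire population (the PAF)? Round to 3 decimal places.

Let p₁ = 0.455, p₀ = 0.0687.
Overall risk P(Y=1) = π·p₁ + (1−π)·p₀ = 0.101×0.455 + 0.899×0.0687 = 0.10772.
Under exogeneity, PAF = [P(Y=1) − p₀] / P(Y=1).
PAF = (0.10772 − 0.0687) / 0.10772 ≈ 0.3622

PAF ≈ 0.362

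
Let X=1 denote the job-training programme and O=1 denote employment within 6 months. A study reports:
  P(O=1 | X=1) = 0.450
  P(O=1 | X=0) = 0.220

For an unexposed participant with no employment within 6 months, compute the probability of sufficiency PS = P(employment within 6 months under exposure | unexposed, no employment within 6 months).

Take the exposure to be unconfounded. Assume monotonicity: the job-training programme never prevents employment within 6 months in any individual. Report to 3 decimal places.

Let p₁ = 0.45, p₀ = 0.22.
Under exogeneity and monotonicity, PS = (p₁ − p₀) / (1 − p₀).
PS = (0.45 − 0.22) / (1 − 0.22) = 0.23 / 0.78 ≈ 0.2949

PS ≈ 0.295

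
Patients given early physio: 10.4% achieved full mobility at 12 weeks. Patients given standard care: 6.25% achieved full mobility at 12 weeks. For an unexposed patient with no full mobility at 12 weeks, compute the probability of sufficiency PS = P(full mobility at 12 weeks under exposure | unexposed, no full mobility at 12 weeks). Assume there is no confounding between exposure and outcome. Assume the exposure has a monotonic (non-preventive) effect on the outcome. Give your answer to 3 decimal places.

PS ≈ 0.044

p₁ = 0.104, p₀ = 0.0625.
Under exogeneity and monotonicity, PS = (p₁ − p₀) / (1 − p₀).
PS = (0.104 − 0.0625) / (1 − 0.0625) = 0.0415 / 0.9375 ≈ 0.0443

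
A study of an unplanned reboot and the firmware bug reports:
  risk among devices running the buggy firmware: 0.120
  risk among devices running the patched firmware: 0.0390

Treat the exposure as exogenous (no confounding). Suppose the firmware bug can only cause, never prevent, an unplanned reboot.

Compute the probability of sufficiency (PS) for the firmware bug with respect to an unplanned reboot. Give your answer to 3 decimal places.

Let p₁ = 0.12, p₀ = 0.039.
Under exogeneity and monotonicity, PS = (p₁ − p₀) / (1 − p₀).
PS = (0.12 − 0.039) / (1 − 0.039) = 0.081 / 0.961 ≈ 0.0843

PS ≈ 0.084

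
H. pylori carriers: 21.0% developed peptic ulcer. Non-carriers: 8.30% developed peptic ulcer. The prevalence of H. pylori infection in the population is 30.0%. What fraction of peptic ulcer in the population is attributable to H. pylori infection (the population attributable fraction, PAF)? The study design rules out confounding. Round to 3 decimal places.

PAF ≈ 0.315

p₁ = 0.21, p₀ = 0.083.
Overall risk P(Y=1) = π·p₁ + (1−π)·p₀ = 0.3×0.21 + 0.7×0.083 = 0.1211.
Under exogeneity, PAF = [P(Y=1) − p₀] / P(Y=1).
PAF = (0.1211 − 0.083) / 0.1211 ≈ 0.3146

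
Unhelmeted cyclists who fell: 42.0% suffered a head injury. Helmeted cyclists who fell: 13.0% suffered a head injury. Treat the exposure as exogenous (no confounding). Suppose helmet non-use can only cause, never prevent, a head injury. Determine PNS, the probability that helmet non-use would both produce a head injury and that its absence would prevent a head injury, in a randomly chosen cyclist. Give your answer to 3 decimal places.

PNS ≈ 0.290

p₁ = 0.42, p₀ = 0.13.
Under exogeneity and monotonicity, PNS = p₁ − p₀.
PNS = 0.42 − 0.13 = 0.29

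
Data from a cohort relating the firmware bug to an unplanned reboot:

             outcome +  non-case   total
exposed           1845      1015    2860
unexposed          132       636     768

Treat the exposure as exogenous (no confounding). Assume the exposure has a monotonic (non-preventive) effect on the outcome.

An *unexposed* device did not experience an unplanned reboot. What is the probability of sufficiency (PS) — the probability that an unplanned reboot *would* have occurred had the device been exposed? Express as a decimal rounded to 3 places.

PS ≈ 0.571

p₁ = P(outcome | exposed) = 1845/2860 = 0.6451
p₀ = P(outcome | unexposed) = 132/768 = 0.17188
Under exogeneity and monotonicity, PS = (p₁ − p₀) / (1 − p₀).
PS = (0.6451 − 0.17188) / (1 − 0.17188) = 0.47323 / 0.82812 ≈ 0.5714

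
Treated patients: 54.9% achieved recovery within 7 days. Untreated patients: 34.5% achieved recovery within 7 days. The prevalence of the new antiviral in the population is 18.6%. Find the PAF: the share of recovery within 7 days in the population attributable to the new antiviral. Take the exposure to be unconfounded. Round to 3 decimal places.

p₁ = 0.549, p₀ = 0.345.
Overall risk P(Y=1) = π·p₁ + (1−π)·p₀ = 0.186×0.549 + 0.814×0.345 = 0.38294.
Under exogeneity, PAF = [P(Y=1) − p₀] / P(Y=1).
PAF = (0.38294 − 0.345) / 0.38294 ≈ 0.0991

PAF ≈ 0.099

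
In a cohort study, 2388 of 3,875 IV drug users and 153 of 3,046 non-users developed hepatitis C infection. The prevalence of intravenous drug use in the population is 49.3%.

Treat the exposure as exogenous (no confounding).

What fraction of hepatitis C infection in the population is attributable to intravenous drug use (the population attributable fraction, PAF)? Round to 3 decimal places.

p₁ = P(outcome | exposed) = 2388/3875 = 0.61626
p₀ = P(outcome | unexposed) = 153/3046 = 0.05023
Overall risk P(Y=1) = π·p₁ + (1−π)·p₀ = 0.493×0.61626 + 0.507×0.05023 = 0.32928.
Under exogeneity, PAF = [P(Y=1) − p₀] / P(Y=1).
PAF = (0.32928 − 0.05023) / 0.32928 ≈ 0.8475

PAF ≈ 0.847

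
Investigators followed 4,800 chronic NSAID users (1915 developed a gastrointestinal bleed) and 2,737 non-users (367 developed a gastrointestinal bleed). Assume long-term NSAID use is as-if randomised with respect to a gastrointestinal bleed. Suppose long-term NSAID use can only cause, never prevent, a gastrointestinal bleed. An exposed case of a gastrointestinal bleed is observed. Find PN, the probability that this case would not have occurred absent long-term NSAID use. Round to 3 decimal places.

PN ≈ 0.664

p₁ = P(outcome | exposed) = 1915/4800 = 0.39896
p₀ = P(outcome | unexposed) = 367/2737 = 0.13409
Under exogeneity and monotonicity, PN = (p₁ − p₀) / p₁.
PN = (0.39896 − 0.13409) / 0.39896 = 0.26487 / 0.39896 ≈ 0.6639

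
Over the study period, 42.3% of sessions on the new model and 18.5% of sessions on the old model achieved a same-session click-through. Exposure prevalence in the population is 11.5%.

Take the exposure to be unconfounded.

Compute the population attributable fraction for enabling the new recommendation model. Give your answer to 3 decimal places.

p₁ = 0.423, p₀ = 0.185.
Overall risk P(Y=1) = π·p₁ + (1−π)·p₀ = 0.115×0.423 + 0.885×0.185 = 0.21237.
Under exogeneity, PAF = [P(Y=1) − p₀] / P(Y=1).
PAF = (0.21237 − 0.185) / 0.21237 ≈ 0.1289

PAF ≈ 0.129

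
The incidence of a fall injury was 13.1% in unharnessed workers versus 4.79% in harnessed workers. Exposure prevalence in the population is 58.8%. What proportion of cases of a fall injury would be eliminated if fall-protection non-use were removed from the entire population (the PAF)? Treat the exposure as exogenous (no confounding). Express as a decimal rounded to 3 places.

PAF ≈ 0.505

p₁ = 0.131, p₀ = 0.0479.
Overall risk P(Y=1) = π·p₁ + (1−π)·p₀ = 0.588×0.131 + 0.412×0.0479 = 0.096763.
Under exogeneity, PAF = [P(Y=1) − p₀] / P(Y=1).
PAF = (0.096763 − 0.0479) / 0.096763 ≈ 0.5050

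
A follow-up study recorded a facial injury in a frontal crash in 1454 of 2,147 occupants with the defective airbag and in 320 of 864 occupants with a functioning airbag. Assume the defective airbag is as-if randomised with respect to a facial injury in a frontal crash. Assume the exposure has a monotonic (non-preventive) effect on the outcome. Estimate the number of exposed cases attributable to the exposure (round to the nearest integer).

p₁ = P(outcome | exposed) = 1454/2147 = 0.67722
p₀ = P(outcome | unexposed) = 320/864 = 0.37037
PN = (p₁ − p₀)/p₁ = (0.67722 − 0.37037) / 0.67722 ≈ 0.45311.
Attributable cases ≈ PN × (exposed cases) = 0.45311 × 1454 ≈ 658.81.

about 659 cases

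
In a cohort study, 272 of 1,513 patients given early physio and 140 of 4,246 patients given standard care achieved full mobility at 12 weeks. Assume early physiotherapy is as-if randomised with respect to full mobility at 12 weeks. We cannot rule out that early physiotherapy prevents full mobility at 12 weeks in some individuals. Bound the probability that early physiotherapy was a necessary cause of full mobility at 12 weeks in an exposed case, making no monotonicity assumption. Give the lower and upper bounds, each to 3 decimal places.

0.817 ≤ PN ≤ 1.000

p₁ = P(outcome | exposed) = 272/1513 = 0.17978
p₀ = P(outcome | unexposed) = 140/4246 = 0.032972
Under exogeneity alone the bounds on PN are max{0,(p₁−p₀)/p₁} ≤ PN ≤ min{1,(1−p₀)/p₁}.
  lower = (p₁ − p₀)/p₁ = 0.1468 / 0.17978 ≈ 0.8166
  upper = min{1, (1 − p₀)/p₁} = 0.96703 / 0.17978 ≈ 5.3791 → capped at 1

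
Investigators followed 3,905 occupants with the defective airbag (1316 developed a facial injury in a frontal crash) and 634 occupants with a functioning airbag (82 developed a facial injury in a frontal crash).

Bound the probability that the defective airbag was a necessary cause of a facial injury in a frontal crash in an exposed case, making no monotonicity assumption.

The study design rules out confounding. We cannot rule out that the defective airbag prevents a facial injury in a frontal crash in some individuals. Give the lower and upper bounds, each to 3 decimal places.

0.616 ≤ PN ≤ 1.000

p₁ = P(outcome | exposed) = 1316/3905 = 0.337
p₀ = P(outcome | unexposed) = 82/634 = 0.12934
Under exogeneity alone the bounds on PN are max{0,(p₁−p₀)/p₁} ≤ PN ≤ min{1,(1−p₀)/p₁}.
  lower = (p₁ − p₀)/p₁ = 0.20767 / 0.337 ≈ 0.6162
  upper = min{1, (1 − p₀)/p₁} = 0.87066 / 0.337 ≈ 2.5835 → capped at 1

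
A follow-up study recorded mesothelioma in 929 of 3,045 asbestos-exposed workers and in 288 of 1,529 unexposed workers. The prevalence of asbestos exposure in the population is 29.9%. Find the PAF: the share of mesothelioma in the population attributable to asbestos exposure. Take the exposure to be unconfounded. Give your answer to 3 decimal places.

p₁ = P(outcome | exposed) = 929/3045 = 0.30509
p₀ = P(outcome | unexposed) = 288/1529 = 0.18836
Overall risk P(Y=1) = π·p₁ + (1−π)·p₀ = 0.299×0.30509 + 0.701×0.18836 = 0.22326.
Under exogeneity, PAF = [P(Y=1) − p₀] / P(Y=1).
PAF = (0.22326 − 0.18836) / 0.22326 ≈ 0.1563

PAF ≈ 0.156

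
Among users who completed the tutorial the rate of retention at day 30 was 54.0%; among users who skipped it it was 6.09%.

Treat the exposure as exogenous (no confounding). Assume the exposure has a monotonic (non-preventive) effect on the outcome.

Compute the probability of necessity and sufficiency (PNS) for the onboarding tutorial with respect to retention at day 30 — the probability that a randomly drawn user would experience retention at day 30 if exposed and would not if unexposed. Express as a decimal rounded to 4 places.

PNS ≈ 0.4791

p₁ = 0.54, p₀ = 0.0609.
Under exogeneity and monotonicity, PNS = p₁ − p₀.
PNS = 0.54 − 0.0609 = 0.4791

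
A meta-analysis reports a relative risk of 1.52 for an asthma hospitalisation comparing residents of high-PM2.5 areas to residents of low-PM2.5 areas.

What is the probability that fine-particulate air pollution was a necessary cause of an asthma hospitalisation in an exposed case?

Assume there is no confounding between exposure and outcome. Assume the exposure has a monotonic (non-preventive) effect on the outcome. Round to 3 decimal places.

Under exogeneity and monotonicity, PN = (RR − 1) / RR = 1 − 1/RR.
PN = (1.52 − 1) / 1.52 = 0.52 / 1.52 ≈ 0.3421

PN ≈ 0.342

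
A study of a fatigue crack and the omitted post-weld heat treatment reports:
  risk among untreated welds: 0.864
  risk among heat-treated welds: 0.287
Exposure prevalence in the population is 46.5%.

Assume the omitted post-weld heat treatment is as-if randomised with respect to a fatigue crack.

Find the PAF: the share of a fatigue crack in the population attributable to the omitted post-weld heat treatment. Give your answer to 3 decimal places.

PAF ≈ 0.483

Let p₁ = 0.864, p₀ = 0.287.
Overall risk P(Y=1) = π·p₁ + (1−π)·p₀ = 0.465×0.864 + 0.535×0.287 = 0.5553.
Under exogeneity, PAF = [P(Y=1) − p₀] / P(Y=1).
PAF = (0.5553 − 0.287) / 0.5553 ≈ 0.4832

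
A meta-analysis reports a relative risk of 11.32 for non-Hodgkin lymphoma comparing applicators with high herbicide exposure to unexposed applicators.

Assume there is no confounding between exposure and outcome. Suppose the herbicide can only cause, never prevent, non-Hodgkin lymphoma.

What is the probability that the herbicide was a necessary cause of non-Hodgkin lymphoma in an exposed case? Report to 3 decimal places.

PN ≈ 0.912

Under exogeneity and monotonicity, PN = (RR − 1) / RR = 1 − 1/RR.
PN = (11.32 − 1) / 11.32 = 10.32 / 11.32 ≈ 0.9117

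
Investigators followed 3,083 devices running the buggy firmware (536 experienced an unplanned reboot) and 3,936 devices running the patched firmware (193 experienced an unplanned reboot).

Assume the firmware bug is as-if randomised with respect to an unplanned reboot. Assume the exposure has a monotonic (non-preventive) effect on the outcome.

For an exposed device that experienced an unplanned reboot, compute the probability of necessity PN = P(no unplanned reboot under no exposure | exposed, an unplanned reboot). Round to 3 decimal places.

PN ≈ 0.718

p₁ = P(outcome | exposed) = 536/3083 = 0.17386
p₀ = P(outcome | unexposed) = 193/3936 = 0.049035
Under exogeneity and monotonicity, PN = (p₁ − p₀) / p₁.
PN = (0.17386 − 0.049035) / 0.17386 = 0.12482 / 0.17386 ≈ 0.7180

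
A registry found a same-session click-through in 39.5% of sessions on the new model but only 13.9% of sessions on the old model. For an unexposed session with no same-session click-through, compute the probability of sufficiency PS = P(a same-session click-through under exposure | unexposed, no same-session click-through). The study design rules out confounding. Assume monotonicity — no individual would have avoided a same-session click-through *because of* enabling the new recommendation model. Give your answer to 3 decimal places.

PS ≈ 0.297

p₁ = 0.395, p₀ = 0.139.
Under exogeneity and monotonicity, PS = (p₁ − p₀) / (1 − p₀).
PS = (0.395 − 0.139) / (1 − 0.139) = 0.256 / 0.861 ≈ 0.2973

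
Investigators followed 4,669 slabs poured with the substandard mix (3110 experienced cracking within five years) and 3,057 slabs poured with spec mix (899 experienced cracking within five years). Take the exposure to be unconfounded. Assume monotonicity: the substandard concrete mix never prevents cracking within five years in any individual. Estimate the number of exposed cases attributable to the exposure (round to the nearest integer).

about 1737 cases

p₁ = P(outcome | exposed) = 3110/4669 = 0.6661
p₀ = P(outcome | unexposed) = 899/3057 = 0.29408
PN = (p₁ − p₀)/p₁ = (0.6661 − 0.29408) / 0.6661 ≈ 0.55850.
Attributable cases ≈ PN × (exposed cases) = 0.55850 × 3110 ≈ 1736.94.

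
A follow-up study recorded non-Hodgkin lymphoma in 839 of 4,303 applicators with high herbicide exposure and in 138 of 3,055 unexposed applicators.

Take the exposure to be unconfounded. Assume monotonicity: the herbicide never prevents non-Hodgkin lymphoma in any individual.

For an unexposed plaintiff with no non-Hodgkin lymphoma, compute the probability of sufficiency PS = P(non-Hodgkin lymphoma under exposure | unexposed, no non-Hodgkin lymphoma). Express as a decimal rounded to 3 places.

p₁ = P(outcome | exposed) = 839/4303 = 0.19498
p₀ = P(outcome | unexposed) = 138/3055 = 0.045172
Under exogeneity and monotonicity, PS = (p₁ − p₀) / (1 − p₀).
PS = (0.19498 − 0.045172) / (1 − 0.045172) = 0.14981 / 0.95483 ≈ 0.1569

PS ≈ 0.157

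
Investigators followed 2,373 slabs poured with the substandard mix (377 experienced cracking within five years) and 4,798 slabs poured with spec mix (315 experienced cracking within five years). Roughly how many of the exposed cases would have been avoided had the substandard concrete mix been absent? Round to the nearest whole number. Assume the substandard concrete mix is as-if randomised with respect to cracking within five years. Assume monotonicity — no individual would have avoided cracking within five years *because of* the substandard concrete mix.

about 221 cases

p₁ = P(outcome | exposed) = 377/2373 = 0.15887
p₀ = P(outcome | unexposed) = 315/4798 = 0.065652
PN = (p₁ − p₀)/p₁ = (0.15887 − 0.065652) / 0.15887 ≈ 0.58676.
Attributable cases ≈ PN × (exposed cases) = 0.58676 × 377 ≈ 221.21.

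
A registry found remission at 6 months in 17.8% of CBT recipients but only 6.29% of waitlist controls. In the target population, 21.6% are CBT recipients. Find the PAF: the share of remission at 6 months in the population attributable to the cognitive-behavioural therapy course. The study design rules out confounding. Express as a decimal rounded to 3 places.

p₁ = 0.178, p₀ = 0.0629.
Overall risk P(Y=1) = π·p₁ + (1−π)·p₀ = 0.216×0.178 + 0.784×0.0629 = 0.087762.
Under exogeneity, PAF = [P(Y=1) − p₀] / P(Y=1).
PAF = (0.087762 − 0.0629) / 0.087762 ≈ 0.2833

PAF ≈ 0.283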